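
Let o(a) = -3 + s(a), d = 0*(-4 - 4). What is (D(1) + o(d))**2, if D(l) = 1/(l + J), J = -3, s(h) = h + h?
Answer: 49/4 ≈ 12.250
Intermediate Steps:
s(h) = 2*h
d = 0 (d = 0*(-8) = 0)
o(a) = -3 + 2*a
D(l) = 1/(-3 + l) (D(l) = 1/(l - 3) = 1/(-3 + l))
(D(1) + o(d))**2 = (1/(-3 + 1) + (-3 + 2*0))**2 = (1/(-2) + (-3 + 0))**2 = (-1/2 - 3)**2 = (-7/2)**2 = 49/4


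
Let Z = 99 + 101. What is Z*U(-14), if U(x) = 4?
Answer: 800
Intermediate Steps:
Z = 200
Z*U(-14) = 200*4 = 800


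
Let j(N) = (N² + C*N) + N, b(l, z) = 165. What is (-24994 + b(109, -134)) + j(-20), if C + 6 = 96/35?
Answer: -170687/7 ≈ -24384.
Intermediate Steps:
C = -114/35 (C = -6 + 96/35 = -114/35 ≈ -3.2571)
j(N) = N² - 79*N/35 (j(N) = (N² - 114*N/35) + N = N² - 79*N/35)
(-24994 + b(109, -134)) + j(-20) = (-24994 + 165) + (1/35)*(-20)*(-79 + 35*(-20)) = -24829 + (1/35)*(-20)*(-79 - 700) = -24829 + (1/35)*(-20)*(-779) = -24829 + 3116/7 = -170687/7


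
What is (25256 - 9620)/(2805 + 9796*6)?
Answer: 5212/20527 ≈ 0.25391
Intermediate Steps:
(25256 - 9620)/(2805 + 9796*6) = 15636/(2805 + 58776) = 15636/61581 = 15636*(1/61581) = 5212/20527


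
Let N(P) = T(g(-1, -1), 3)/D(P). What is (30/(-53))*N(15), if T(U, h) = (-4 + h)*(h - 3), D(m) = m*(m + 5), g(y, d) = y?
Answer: 0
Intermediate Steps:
D(m) = m*(5 + m)
T(U, h) = (-4 + h)*(-3 + h)
N(P) = 0 (N(P) = (12 + 3² - 7*3)/((P*(5 + P))) = (12 + 9 - 21)*(1/(P*(5 + P))) = 0*(1/(P*(5 + P))) = 0)
(30/(-53))*N(15) = (30/(-53))*0 = (30*(-1/53))*0 = -30/53*0 = 0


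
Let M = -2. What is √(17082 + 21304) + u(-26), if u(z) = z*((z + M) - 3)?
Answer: 806 + √38386 ≈ 1001.9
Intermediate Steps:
u(z) = z*(-5 + z) (u(z) = z*((z - 2) - 3) = z*((-2 + z) - 3) = z*(-5 + z))
√(17082 + 21304) + u(-26) = √(17082 + 21304) - 26*(-5 - 26) = √38386 - 26*(-31) = √38386 + 806 = 806 + √38386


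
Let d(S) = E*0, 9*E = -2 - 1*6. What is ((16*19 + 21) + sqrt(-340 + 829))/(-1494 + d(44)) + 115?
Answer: 171485/1494 - sqrt(489)/1494 ≈ 114.77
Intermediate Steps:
E = -8/9 (E = (-2 - 1*6)/9 = (-2 - 6)/9 = (1/9)*(-8) = -8/9 ≈ -0.88889)
d(S) = 0 (d(S) = -8/9*0 = 0)
((16*19 + 21) + sqrt(-340 + 829))/(-1494 + d(44)) + 115 = ((16*19 + 21) + sqrt(-340 + 829))/(-1494 + 0) + 115 = ((304 + 21) + sqrt(489))/(-1494) + 115 = (325 + sqrt(489))*(-1/1494) + 115 = (-325/1494 - sqrt(489)/1494) + 115 = 171485/1494 - sqrt(489)/1494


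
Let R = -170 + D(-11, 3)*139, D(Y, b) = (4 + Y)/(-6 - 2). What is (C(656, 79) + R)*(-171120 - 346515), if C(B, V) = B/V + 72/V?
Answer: 12810948615/632 ≈ 2.0270e+7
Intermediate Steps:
D(Y, b) = -½ - Y/8 (D(Y, b) = (4 + Y)/(-8) = (4 + Y)*(-⅛) = -½ - Y/8)
C(B, V) = 72/V + B/V
R = -387/8 (R = -170 + (-½ - ⅛*(-11))*139 = -170 + (-½ + 11/8)*139 = -170 + (7/8)*139 = -170 + 973/8 = -387/8 ≈ -48.375)
(C(656, 79) + R)*(-171120 - 346515) = ((72 + 656)/79 - 387/8)*(-171120 - 346515) = ((1/79)*728 - 387/8)*(-517635) = (728/79 - 387/8)*(-517635) = -24749/632*(-517635) = 12810948615/632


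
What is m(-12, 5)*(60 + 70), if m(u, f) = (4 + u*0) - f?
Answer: -130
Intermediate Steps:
m(u, f) = 4 - f (m(u, f) = (4 + 0) - f = 4 - f)
m(-12, 5)*(60 + 70) = (4 - 1*5)*(60 + 70) = (4 - 5)*130 = -1*130 = -130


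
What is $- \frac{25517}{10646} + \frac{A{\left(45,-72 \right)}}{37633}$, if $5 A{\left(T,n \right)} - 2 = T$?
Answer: $- \frac{4800905943}{2003204590} \approx -2.3966$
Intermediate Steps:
$A{\left(T,n \right)} = \frac{2}{5} + \frac{T}{5}$
$- \frac{25517}{10646} + \frac{A{\left(45,-72 \right)}}{37633} = - \frac{25517}{10646} + \frac{\frac{2}{5} + \frac{1}{5} \cdot 45}{37633} = \left(-25517\right) \frac{1}{10646} + \left(\frac{2}{5} + 9\right) \frac{1}{37633} = - \frac{25517}{10646} + \frac{47}{5} \cdot \frac{1}{37633} = - \frac{25517}{10646} + \frac{47}{188165} = - \frac{4800905943}{2003204590}$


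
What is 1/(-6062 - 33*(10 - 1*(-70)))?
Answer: -1/8702 ≈ -0.00011492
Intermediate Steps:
1/(-6062 - 33*(10 - 1*(-70))) = 1/(-6062 - 33*(10 + 70)) = 1/(-6062 - 33*80) = 1/(-6062 - 2640) = 1/(-8702) = -1/8702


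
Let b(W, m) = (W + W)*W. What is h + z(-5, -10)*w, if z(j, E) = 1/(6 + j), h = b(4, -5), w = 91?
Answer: 123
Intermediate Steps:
b(W, m) = 2*W² (b(W, m) = (2*W)*W = 2*W²)
h = 32 (h = 2*4² = 2*16 = 32)
h + z(-5, -10)*w = 32 + 91/(6 - 5) = 32 + 91/1 = 32 + 1*91 = 32 + 91 = 123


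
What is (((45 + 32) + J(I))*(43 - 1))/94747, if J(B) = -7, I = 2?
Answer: 2940/94747 ≈ 0.031030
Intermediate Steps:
(((45 + 32) + J(I))*(43 - 1))/94747 = (((45 + 32) - 7)*(43 - 1))/94747 = ((77 - 7)*42)*(1/94747) = (70*42)*(1/94747) = 2940*(1/94747) = 2940/94747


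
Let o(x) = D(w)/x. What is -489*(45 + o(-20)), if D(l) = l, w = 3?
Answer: -438633/20 ≈ -21932.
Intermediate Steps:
o(x) = 3/x
-489*(45 + o(-20)) = -489*(45 + 3/(-20)) = -489*(45 + 3*(-1/20)) = -489*(45 - 3/20) = -489*897/20 = -438633/20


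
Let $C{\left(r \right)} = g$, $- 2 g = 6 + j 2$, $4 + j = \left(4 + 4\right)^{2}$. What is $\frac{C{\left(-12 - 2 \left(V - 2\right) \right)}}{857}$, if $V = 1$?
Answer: $- \frac{63}{857} \approx -0.073512$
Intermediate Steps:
$j = 60$ ($j = -4 + \left(4 + 4\right)^{2} = -4 + 8^{2} = -4 + 64 = 60$)
$g = -63$ ($g = - \frac{6 + 60 \cdot 2}{2} = - \frac{6 + 120}{2} = \left(- \frac{1}{2}\right) 126 = -63$)
$C{\left(r \right)} = -63$
$\frac{C{\left(-12 - 2 \left(V - 2\right) \right)}}{857} = - \frac{63}{857}$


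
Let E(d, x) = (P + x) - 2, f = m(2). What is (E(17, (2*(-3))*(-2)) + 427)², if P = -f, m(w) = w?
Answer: 189225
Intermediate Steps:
f = 2
P = -2 (P = -1*2 = -2)
E(d, x) = -4 + x (E(d, x) = (-2 + x) - 2 = -4 + x)
(E(17, (2*(-3))*(-2)) + 427)² = ((-4 + (2*(-3))*(-2)) + 427)² = ((-4 - 6*(-2)) + 427)² = ((-4 + 12) + 427)² = (8 + 427)² = 435² = 189225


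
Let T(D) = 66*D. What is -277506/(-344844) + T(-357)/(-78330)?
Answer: 13166781/11909890 ≈ 1.1055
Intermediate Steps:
-277506/(-344844) + T(-357)/(-78330) = -277506/(-344844) + (66*(-357))/(-78330) = -277506*(-1/344844) - 23562*(-1/78330) = 5139/6386 + 561/1865 = 13166781/11909890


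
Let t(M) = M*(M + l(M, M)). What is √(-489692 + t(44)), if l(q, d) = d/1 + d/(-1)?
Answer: 2*I*√121939 ≈ 698.4*I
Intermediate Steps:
l(q, d) = 0 (l(q, d) = d*1 + d*(-1) = d - d = 0)
t(M) = M² (t(M) = M*(M + 0) = M*M = M²)
√(-489692 + t(44)) = √(-489692 + 44²) = √(-489692 + 1936) = √(-487756) = 2*I*√121939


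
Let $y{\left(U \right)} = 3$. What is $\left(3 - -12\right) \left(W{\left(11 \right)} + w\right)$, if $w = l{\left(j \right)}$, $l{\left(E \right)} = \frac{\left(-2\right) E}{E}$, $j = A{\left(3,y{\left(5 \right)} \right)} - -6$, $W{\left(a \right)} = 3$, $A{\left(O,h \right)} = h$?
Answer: $15$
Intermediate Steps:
$j = 9$ ($j = 3 - -6 = 3 + 6 = 9$)
$l{\left(E \right)} = -2$
$w = -2$
$\left(3 - -12\right) \left(W{\left(11 \right)} + w\right) = \left(3 - -12\right) \left(3 - 2\right) = \left(3 + 12\right) 1 = 15 \cdot 1 = 15$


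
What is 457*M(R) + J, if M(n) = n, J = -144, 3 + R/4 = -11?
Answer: -25736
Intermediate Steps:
R = -56 (R = -12 + 4*(-11) = -12 - 44 = -56)
457*M(R) + J = 457*(-56) - 144 = -25592 - 144 = -25736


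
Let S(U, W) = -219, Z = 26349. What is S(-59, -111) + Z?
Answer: 26130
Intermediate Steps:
S(-59, -111) + Z = -219 + 26349 = 26130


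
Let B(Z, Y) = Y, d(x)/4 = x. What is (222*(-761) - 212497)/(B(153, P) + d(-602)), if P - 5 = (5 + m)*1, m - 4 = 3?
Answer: 381439/2391 ≈ 159.53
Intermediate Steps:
m = 7 (m = 4 + 3 = 7)
P = 17 (P = 5 + (5 + 7)*1 = 5 + 12*1 = 5 + 12 = 17)
d(x) = 4*x
(222*(-761) - 212497)/(B(153, P) + d(-602)) = (222*(-761) - 212497)/(17 + 4*(-602)) = (-168942 - 212497)/(17 - 2408) = -381439/(-2391) = -381439*(-1/2391) = 381439/2391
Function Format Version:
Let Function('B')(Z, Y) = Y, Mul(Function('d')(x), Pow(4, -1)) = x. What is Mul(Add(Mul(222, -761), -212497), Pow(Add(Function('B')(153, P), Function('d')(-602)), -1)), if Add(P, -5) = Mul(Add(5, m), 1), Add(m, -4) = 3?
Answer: Rational(381439, 2391) ≈ 159.53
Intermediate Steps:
m = 7 (m = Add(4, 3) = 7)
P = 17 (P = Add(5, Mul(Add(5, 7), 1)) = Add(5, Mul(12, 1)) = Add(5, 12) = 17)
Function('d')(x) = Mul(4, x)
Mul(Add(Mul(222, -761), -212497), Pow(Add(Function('B')(153, P), Function('d')(-602)), -1)) = Mul(Add(Mul(222, -761), -212497), Pow(Add(17, Mul(4, -602)), -1)) = Mul(Add(-168942, -212497), Pow(Add(17, -2408), -1)) = Mul(-381439, Pow(-2391, -1)) = Mul(-381439, Rational(-1, 2391)) = Rational(381439, 2391)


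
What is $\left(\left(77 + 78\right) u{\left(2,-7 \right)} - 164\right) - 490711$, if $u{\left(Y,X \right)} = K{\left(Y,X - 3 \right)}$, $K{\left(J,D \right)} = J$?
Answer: $-490565$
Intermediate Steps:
$u{\left(Y,X \right)} = Y$
$\left(\left(77 + 78\right) u{\left(2,-7 \right)} - 164\right) - 490711 = \left(\left(77 + 78\right) 2 - 164\right) - 490711 = \left(155 \cdot 2 - 164\right) - 490711 = \left(310 - 164\right) - 490711 = 146 - 490711 = -490565$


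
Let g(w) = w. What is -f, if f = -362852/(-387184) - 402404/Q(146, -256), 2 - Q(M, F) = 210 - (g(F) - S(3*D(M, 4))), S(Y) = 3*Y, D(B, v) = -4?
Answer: -1392497241/1479596 ≈ -941.13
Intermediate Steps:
Q(M, F) = -172 + F (Q(M, F) = 2 - (210 - (F - 3*3*(-4))) = 2 - (210 - (F - 3*(-12))) = 2 - (210 - (F - 1*(-36))) = 2 - (210 - (F + 36)) = 2 - (210 - (36 + F)) = 2 - (210 + (-36 - F)) = 2 - (174 - F) = 2 + (-174 + F) = -172 + F)
f = 1392497241/1479596 (f = -362852/(-387184) - 402404/(-172 - 256) = -362852*(-1/387184) - 402404/(-428) = 12959/13828 - 402404*(-1/428) = 12959/13828 + 100601/107 = 1392497241/1479596 ≈ 941.13)
-f = -1*1392497241/1479596 = -1392497241/1479596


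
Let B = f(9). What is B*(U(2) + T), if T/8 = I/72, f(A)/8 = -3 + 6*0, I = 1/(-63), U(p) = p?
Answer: -9064/189 ≈ -47.958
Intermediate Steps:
I = -1/63 ≈ -0.015873
f(A) = -24 (f(A) = 8*(-3 + 6*0) = 8*(-3 + 0) = 8*(-3) = -24)
B = -24
T = -1/567 (T = 8*(-1/63/72) = 8*(-1/63*1/72) = 8*(-1/4536) = -1/567 ≈ -0.0017637)
B*(U(2) + T) = -24*(2 - 1/567) = -24*1133/567 = -9064/189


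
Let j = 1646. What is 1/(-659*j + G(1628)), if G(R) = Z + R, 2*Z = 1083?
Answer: -2/2165089 ≈ -9.2375e-7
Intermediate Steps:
Z = 1083/2 (Z = (½)*1083 = 1083/2 ≈ 541.50)
G(R) = 1083/2 + R
1/(-659*j + G(1628)) = 1/(-659*1646 + (1083/2 + 1628)) = 1/(-1084714 + 4339/2) = 1/(-2165089/2) = -2/2165089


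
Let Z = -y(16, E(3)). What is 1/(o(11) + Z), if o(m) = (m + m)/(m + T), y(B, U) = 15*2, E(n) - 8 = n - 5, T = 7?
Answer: -9/259 ≈ -0.034749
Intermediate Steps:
E(n) = 3 + n (E(n) = 8 + (n - 5) = 8 + (-5 + n) = 3 + n)
y(B, U) = 30
Z = -30 (Z = -1*30 = -30)
o(m) = 2*m/(7 + m) (o(m) = (m + m)/(m + 7) = (2*m)/(7 + m) = 2*m/(7 + m))
1/(o(11) + Z) = 1/(2*11/(7 + 11) - 30) = 1/(2*11/18 - 30) = 1/(2*11*(1/18) - 30) = 1/(11/9 - 30) = 1/(-259/9) = -9/259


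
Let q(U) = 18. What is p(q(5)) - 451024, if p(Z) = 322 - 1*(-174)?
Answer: -450528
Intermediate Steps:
p(Z) = 496 (p(Z) = 322 + 174 = 496)
p(q(5)) - 451024 = 496 - 451024 = -450528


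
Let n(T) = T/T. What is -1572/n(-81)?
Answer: -1572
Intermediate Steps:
n(T) = 1
-1572/n(-81) = -1572/1 = -1572*1 = -1572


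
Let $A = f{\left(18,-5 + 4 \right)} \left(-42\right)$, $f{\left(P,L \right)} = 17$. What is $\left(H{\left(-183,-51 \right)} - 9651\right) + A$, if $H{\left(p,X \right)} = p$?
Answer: $-10548$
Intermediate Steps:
$A = -714$ ($A = 17 \left(-42\right) = -714$)
$\left(H{\left(-183,-51 \right)} - 9651\right) + A = \left(-183 - 9651\right) - 714 = -9834 - 714 = -10548$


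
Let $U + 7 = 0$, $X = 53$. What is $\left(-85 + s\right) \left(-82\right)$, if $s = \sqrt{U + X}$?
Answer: $6970 - 82 \sqrt{46} \approx 6413.9$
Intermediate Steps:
$U = -7$ ($U = -7 + 0 = -7$)
$s = \sqrt{46}$ ($s = \sqrt{-7 + 53} = \sqrt{46} \approx 6.7823$)
$\left(-85 + s\right) \left(-82\right) = \left(-85 + \sqrt{46}\right) \left(-82\right) = 6970 - 82 \sqrt{46}$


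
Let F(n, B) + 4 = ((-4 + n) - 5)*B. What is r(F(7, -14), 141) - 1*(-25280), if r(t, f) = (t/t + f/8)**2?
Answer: 1640121/64 ≈ 25627.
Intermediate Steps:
F(n, B) = -4 + B*(-9 + n) (F(n, B) = -4 + ((-4 + n) - 5)*B = -4 + (-9 + n)*B = -4 + B*(-9 + n))
r(t, f) = (1 + f/8)**2 (r(t, f) = (1 + f*(1/8))**2 = (1 + f/8)**2)
r(F(7, -14), 141) - 1*(-25280) = (8 + 141)**2/64 - 1*(-25280) = (1/64)*149**2 + 25280 = (1/64)*22201 + 25280 = 22201/64 + 25280 = 1640121/64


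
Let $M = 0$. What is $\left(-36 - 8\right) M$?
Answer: $0$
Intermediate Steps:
$\left(-36 - 8\right) M = \left(-36 - 8\right) 0 = \left(-44\right) 0 = 0$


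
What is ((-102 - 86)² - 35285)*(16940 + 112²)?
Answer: 1739556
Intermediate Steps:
((-102 - 86)² - 35285)*(16940 + 112²) = ((-188)² - 35285)*(16940 + 12544) = (35344 - 35285)*29484 = 59*29484 = 1739556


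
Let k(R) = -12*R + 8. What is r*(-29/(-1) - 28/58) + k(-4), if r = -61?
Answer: -48823/29 ≈ -1683.6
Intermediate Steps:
k(R) = 8 - 12*R
r*(-29/(-1) - 28/58) + k(-4) = -61*(-29/(-1) - 28/58) + (8 - 12*(-4)) = -61*(-29*(-1) - 28*1/58) + (8 + 48) = -61*(29 - 14/29) + 56 = -61*827/29 + 56 = -50447/29 + 56 = -48823/29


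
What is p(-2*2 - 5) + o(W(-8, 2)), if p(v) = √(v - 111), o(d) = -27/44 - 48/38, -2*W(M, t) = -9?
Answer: -1569/836 + 2*I*√30 ≈ -1.8768 + 10.954*I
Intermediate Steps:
W(M, t) = 9/2 (W(M, t) = -½*(-9) = 9/2)
o(d) = -1569/836 (o(d) = -27*1/44 - 48*1/38 = -27/44 - 24/19 = -1569/836)
p(v) = √(-111 + v)
p(-2*2 - 5) + o(W(-8, 2)) = √(-111 + (-2*2 - 5)) - 1569/836 = √(-111 + (-4 - 5)) - 1569/836 = √(-111 - 9) - 1569/836 = √(-120) - 1569/836 = 2*I*√30 - 1569/836 = -1569/836 + 2*I*√30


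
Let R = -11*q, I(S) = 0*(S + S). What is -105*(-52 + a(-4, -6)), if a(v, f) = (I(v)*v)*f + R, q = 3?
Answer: 8925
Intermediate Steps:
I(S) = 0 (I(S) = 0*(2*S) = 0)
R = -33 (R = -11*3 = -33)
a(v, f) = -33 (a(v, f) = (0*v)*f - 33 = 0*f - 33 = 0 - 33 = -33)
-105*(-52 + a(-4, -6)) = -105*(-52 - 33) = -105*(-85) = 8925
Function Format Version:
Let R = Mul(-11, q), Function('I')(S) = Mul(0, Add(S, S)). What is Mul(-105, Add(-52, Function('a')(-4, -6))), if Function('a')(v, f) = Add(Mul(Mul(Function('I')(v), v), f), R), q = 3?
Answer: 8925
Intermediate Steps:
Function('I')(S) = 0 (Function('I')(S) = Mul(0, Mul(2, S)) = 0)
R = -33 (R = Mul(-11, 3) = -33)
Function('a')(v, f) = -33 (Function('a')(v, f) = Add(Mul(Mul(0, v), f), -33) = Add(Mul(0, f), -33) = Add(0, -33) = -33)
Mul(-105, Add(-52, Function('a')(-4, -6))) = Mul(-105, Add(-52, -33)) = Mul(-105, -85) = 8925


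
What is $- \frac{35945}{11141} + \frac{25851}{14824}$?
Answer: $- \frac{18834053}{12704168} \approx -1.4825$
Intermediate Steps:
$- \frac{35945}{11141} + \frac{25851}{14824} = \left(-35945\right) \frac{1}{11141} + 25851 \cdot \frac{1}{14824} = - \frac{2765}{857} + \frac{25851}{14824} = - \frac{18834053}{12704168}$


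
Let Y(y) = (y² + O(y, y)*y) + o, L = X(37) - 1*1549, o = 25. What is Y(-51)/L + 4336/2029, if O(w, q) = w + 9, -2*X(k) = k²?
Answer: 20368/9063543 ≈ 0.0022472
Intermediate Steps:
X(k) = -k²/2
O(w, q) = 9 + w
L = -4467/2 (L = -½*37² - 1*1549 = -½*1369 - 1549 = -1369/2 - 1549 = -4467/2 ≈ -2233.5)
Y(y) = 25 + y² + y*(9 + y) (Y(y) = (y² + (9 + y)*y) + 25 = (y² + y*(9 + y)) + 25 = 25 + y² + y*(9 + y))
Y(-51)/L + 4336/2029 = (25 + (-51)² - 51*(9 - 51))/(-4467/2) + 4336/2029 = (25 + 2601 - 51*(-42))*(-2/4467) + 4336*(1/2029) = (25 + 2601 + 2142)*(-2/4467) + 4336/2029 = 4768*(-2/4467) + 4336/2029 = -9536/4467 + 4336/2029 = 20368/9063543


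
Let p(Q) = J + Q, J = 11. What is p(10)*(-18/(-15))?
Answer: 126/5 ≈ 25.200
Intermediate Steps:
p(Q) = 11 + Q
p(10)*(-18/(-15)) = (11 + 10)*(-18/(-15)) = 21*(-18*(-1/15)) = 21*(6/5) = 126/5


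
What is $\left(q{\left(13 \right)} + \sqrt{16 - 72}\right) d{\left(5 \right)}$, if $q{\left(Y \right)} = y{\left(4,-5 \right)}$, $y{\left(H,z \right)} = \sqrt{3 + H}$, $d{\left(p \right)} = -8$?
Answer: $- 8 \sqrt{7} - 16 i \sqrt{14} \approx -21.166 - 59.867 i$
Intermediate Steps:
$q{\left(Y \right)} = \sqrt{7}$ ($q{\left(Y \right)} = \sqrt{3 + 4} = \sqrt{7}$)
$\left(q{\left(13 \right)} + \sqrt{16 - 72}\right) d{\left(5 \right)} = \left(\sqrt{7} + \sqrt{16 - 72}\right) \left(-8\right) = \left(\sqrt{7} + \sqrt{-56}\right) \left(-8\right) = \left(\sqrt{7} + 2 i \sqrt{14}\right) \left(-8\right) = - 8 \sqrt{7} - 16 i \sqrt{14}$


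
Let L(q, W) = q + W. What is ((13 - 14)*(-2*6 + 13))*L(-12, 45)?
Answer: -33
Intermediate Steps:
L(q, W) = W + q
((13 - 14)*(-2*6 + 13))*L(-12, 45) = ((13 - 14)*(-2*6 + 13))*(45 - 12) = -(-12 + 13)*33 = -1*1*33 = -1*33 = -33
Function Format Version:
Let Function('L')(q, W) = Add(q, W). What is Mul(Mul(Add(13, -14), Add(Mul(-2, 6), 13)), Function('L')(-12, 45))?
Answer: -33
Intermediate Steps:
Function('L')(q, W) = Add(W, q)
Mul(Mul(Add(13, -14), Add(Mul(-2, 6), 13)), Function('L')(-12, 45)) = Mul(Mul(Add(13, -14), Add(Mul(-2, 6), 13)), Add(45, -12)) = Mul(Mul(-1, Add(-12, 13)), 33) = Mul(Mul(-1, 1), 33) = Mul(-1, 33) = -33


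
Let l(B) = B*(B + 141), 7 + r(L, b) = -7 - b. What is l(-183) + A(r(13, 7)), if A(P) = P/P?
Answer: 7687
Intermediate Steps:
r(L, b) = -14 - b (r(L, b) = -7 + (-7 - b) = -14 - b)
A(P) = 1
l(B) = B*(141 + B)
l(-183) + A(r(13, 7)) = -183*(141 - 183) + 1 = -183*(-42) + 1 = 7686 + 1 = 7687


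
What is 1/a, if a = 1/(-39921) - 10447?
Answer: -39921/417054688 ≈ -9.5721e-5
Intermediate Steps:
a = -417054688/39921 (a = -1/39921 - 10447 = -417054688/39921 ≈ -10447.)
1/a = 1/(-417054688/39921) = -39921/417054688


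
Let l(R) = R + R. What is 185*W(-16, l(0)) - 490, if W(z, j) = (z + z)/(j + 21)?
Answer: -16210/21 ≈ -771.90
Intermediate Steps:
l(R) = 2*R
W(z, j) = 2*z/(21 + j) (W(z, j) = (2*z)/(21 + j) = 2*z/(21 + j))
185*W(-16, l(0)) - 490 = 185*(2*(-16)/(21 + 2*0)) - 490 = 185*(2*(-16)/(21 + 0)) - 490 = 185*(2*(-16)/21) - 490 = 185*(2*(-16)*(1/21)) - 490 = 185*(-32/21) - 490 = -5920/21 - 490 = -16210/21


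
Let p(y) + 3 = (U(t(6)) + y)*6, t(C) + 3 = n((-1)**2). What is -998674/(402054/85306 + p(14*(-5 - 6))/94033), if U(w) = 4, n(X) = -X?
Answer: -2002735621029013/9432328116 ≈ -2.1233e+5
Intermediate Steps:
t(C) = -4 (t(C) = -3 - 1*(-1)**2 = -3 - 1*1 = -3 - 1 = -4)
p(y) = 21 + 6*y (p(y) = -3 + (4 + y)*6 = -3 + (24 + 6*y) = 21 + 6*y)
-998674/(402054/85306 + p(14*(-5 - 6))/94033) = -998674/(402054/85306 + (21 + 6*(14*(-5 - 6)))/94033) = -998674/(402054*(1/85306) + (21 + 6*(14*(-11)))*(1/94033)) = -998674/(201027/42653 + (21 + 6*(-154))*(1/94033)) = -998674/(201027/42653 + (21 - 924)*(1/94033)) = -998674/(201027/42653 - 903*1/94033) = -998674/(201027/42653 - 903/94033) = -998674/18864656232/4010789549 = -998674*4010789549/18864656232 = -2002735621029013/9432328116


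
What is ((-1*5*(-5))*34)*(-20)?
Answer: -17000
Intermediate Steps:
((-1*5*(-5))*34)*(-20) = (-5*(-5)*34)*(-20) = (25*34)*(-20) = 850*(-20) = -17000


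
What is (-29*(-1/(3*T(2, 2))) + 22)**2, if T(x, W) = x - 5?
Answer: 28561/81 ≈ 352.60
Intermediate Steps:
T(x, W) = -5 + x
(-29*(-1/(3*T(2, 2))) + 22)**2 = (-29*(-1/(3*(-5 + 2))) + 22)**2 = (-29/((-3*(-3))) + 22)**2 = (-29/9 + 22)**2 = (169/9)**2 = 28561/81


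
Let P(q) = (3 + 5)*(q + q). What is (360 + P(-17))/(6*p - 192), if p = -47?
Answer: -44/237 ≈ -0.18565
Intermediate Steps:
P(q) = 16*q (P(q) = 8*(2*q) = 16*q)
(360 + P(-17))/(6*p - 192) = (360 + 16*(-17))/(6*(-47) - 192) = (360 - 272)/(-282 - 192) = 88/(-474) = 88*(-1/474) = -44/237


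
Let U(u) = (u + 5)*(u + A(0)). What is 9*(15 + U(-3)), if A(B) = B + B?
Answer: 81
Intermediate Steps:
A(B) = 2*B
U(u) = u*(5 + u) (U(u) = (u + 5)*(u + 2*0) = (5 + u)*(u + 0) = (5 + u)*u = u*(5 + u))
9*(15 + U(-3)) = 9*(15 - 3*(5 - 3)) = 9*(15 - 3*2) = 9*(15 - 6) = 9*9 = 81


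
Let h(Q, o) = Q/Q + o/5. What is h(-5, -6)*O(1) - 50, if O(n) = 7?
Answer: -257/5 ≈ -51.400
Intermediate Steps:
h(Q, o) = 1 + o/5 (h(Q, o) = 1 + o*(⅕) = 1 + o/5)
h(-5, -6)*O(1) - 50 = (1 + (⅕)*(-6))*7 - 50 = (1 - 6/5)*7 - 50 = -⅕*7 - 50 = -7/5 - 50 = -257/5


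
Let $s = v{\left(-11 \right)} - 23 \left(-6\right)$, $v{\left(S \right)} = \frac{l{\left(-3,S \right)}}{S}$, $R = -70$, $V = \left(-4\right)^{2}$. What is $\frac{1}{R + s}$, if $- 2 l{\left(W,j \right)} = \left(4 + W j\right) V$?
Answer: $\frac{11}{1044} \approx 0.010536$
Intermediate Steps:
$V = 16$
$l{\left(W,j \right)} = -32 - 8 W j$ ($l{\left(W,j \right)} = - \frac{\left(4 + W j\right) 16}{2} = - \frac{64 + 16 W j}{2} = -32 - 8 W j$)
$v{\left(S \right)} = \frac{-32 + 24 S}{S}$ ($v{\left(S \right)} = \frac{-32 - - 24 S}{S} = \frac{-32 + 24 S}{S}$)
$s = \frac{1814}{11}$ ($s = \left(24 - \frac{32}{-11}\right) - 23 \left(-6\right) = \left(24 - - \frac{32}{11}\right) - -138 = \left(24 + \frac{32}{11}\right) + 138 = \frac{296}{11} + 138 = \frac{1814}{11} \approx 164.91$)
$\frac{1}{R + s} = \frac{1}{-70 + \frac{1814}{11}} = \frac{1}{\frac{1044}{11}} = \frac{11}{1044}$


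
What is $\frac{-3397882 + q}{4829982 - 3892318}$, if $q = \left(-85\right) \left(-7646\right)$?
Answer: $- \frac{686993}{234416} \approx -2.9307$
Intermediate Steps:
$q = 649910$
$\frac{-3397882 + q}{4829982 - 3892318} = \frac{-3397882 + 649910}{4829982 - 3892318} = - \frac{2747972}{937664} = \left(-2747972\right) \frac{1}{937664} = - \frac{686993}{234416}$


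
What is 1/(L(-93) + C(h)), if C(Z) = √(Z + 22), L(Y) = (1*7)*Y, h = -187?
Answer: -217/141322 - I*√165/423966 ≈ -0.0015355 - 3.0298e-5*I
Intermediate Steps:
L(Y) = 7*Y
C(Z) = √(22 + Z)
1/(L(-93) + C(h)) = 1/(7*(-93) + √(22 - 187)) = 1/(-651 + √(-165)) = 1/(-651 + I*√165)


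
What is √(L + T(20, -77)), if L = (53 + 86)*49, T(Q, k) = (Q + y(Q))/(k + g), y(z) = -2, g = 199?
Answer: 2*√6336070/61 ≈ 82.530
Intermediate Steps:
T(Q, k) = (-2 + Q)/(199 + k) (T(Q, k) = (Q - 2)/(k + 199) = (-2 + Q)/(199 + k))
L = 6811 (L = 139*49 = 6811)
√(L + T(20, -77)) = √(6811 + (-2 + 20)/(199 - 77)) = √(6811 + 18/122) = √(6811 + (1/122)*18) = √(6811 + 9/61) = √(415480/61) = 2*√6336070/61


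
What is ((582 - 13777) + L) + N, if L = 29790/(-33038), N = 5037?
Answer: -134776897/16519 ≈ -8158.9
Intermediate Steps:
L = -14895/16519 (L = 29790*(-1/33038) = -14895/16519 ≈ -0.90169)
((582 - 13777) + L) + N = ((582 - 13777) - 14895/16519) + 5037 = (-13195 - 14895/16519) + 5037 = -217983100/16519 + 5037 = -134776897/16519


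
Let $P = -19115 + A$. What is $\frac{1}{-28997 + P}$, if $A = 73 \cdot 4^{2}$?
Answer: $- \frac{1}{46944} \approx -2.1302 \cdot 10^{-5}$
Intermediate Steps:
$A = 1168$ ($A = 73 \cdot 16 = 1168$)
$P = -17947$ ($P = -19115 + 1168 = -17947$)
$\frac{1}{-28997 + P} = \frac{1}{-28997 - 17947} = \frac{1}{-46944} = - \frac{1}{46944}$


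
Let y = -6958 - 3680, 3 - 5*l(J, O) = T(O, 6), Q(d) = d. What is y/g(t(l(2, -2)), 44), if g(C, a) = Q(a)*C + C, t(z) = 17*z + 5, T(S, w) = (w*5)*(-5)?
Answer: -591/1313 ≈ -0.45011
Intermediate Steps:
T(S, w) = -25*w (T(S, w) = (5*w)*(-5) = -25*w)
l(J, O) = 153/5 (l(J, O) = 3/5 - (-5)*6 = 3/5 - 1/5*(-150) = 3/5 + 30 = 153/5)
t(z) = 5 + 17*z
g(C, a) = C + C*a (g(C, a) = a*C + C = C*a + C = C + C*a)
y = -10638
y/g(t(l(2, -2)), 44) = -10638*1/((1 + 44)*(5 + 17*(153/5))) = -10638*1/(45*(5 + 2601/5)) = -10638/((2626/5)*45) = -10638/23634 = -10638*1/23634 = -591/1313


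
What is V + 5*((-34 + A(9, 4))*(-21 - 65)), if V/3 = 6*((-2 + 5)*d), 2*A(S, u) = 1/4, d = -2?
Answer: 57833/4 ≈ 14458.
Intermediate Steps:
A(S, u) = 1/8 (A(S, u) = (1/2)/4 = (1/2)*(1/4) = 1/8)
V = -108 (V = 3*(6*((-2 + 5)*(-2))) = 3*(6*(3*(-2))) = 3*(6*(-6)) = 3*(-36) = -108)
V + 5*((-34 + A(9, 4))*(-21 - 65)) = -108 + 5*((-34 + 1/8)*(-21 - 65)) = -108 + 5*(-271/8*(-86)) = -108 + 5*(11653/4) = -108 + 58265/4 = 57833/4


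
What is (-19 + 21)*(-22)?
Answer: -44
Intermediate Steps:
(-19 + 21)*(-22) = 2*(-22) = -44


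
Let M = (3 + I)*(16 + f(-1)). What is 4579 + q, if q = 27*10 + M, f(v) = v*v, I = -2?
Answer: 4866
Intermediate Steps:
f(v) = v²
M = 17 (M = (3 - 2)*(16 + (-1)²) = 1*(16 + 1) = 1*17 = 17)
q = 287 (q = 27*10 + 17 = 270 + 17 = 287)
4579 + q = 4579 + 287 = 4866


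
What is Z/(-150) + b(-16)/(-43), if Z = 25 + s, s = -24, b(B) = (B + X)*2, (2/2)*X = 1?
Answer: 4457/6450 ≈ 0.69101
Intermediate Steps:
X = 1
b(B) = 2 + 2*B (b(B) = (B + 1)*2 = (1 + B)*2 = 2 + 2*B)
Z = 1 (Z = 25 - 24 = 1)
Z/(-150) + b(-16)/(-43) = 1/(-150) + (2 + 2*(-16))/(-43) = 1*(-1/150) + (2 - 32)*(-1/43) = -1/150 - 30*(-1/43) = -1/150 + 30/43 = 4457/6450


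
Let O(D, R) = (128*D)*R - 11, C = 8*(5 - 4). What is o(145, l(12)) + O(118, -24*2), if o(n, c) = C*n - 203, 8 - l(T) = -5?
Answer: -724046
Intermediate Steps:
l(T) = 13 (l(T) = 8 - 1*(-5) = 8 + 5 = 13)
C = 8 (C = 8*1 = 8)
O(D, R) = -11 + 128*D*R (O(D, R) = 128*D*R - 11 = -11 + 128*D*R)
o(n, c) = -203 + 8*n (o(n, c) = 8*n - 203 = -203 + 8*n)
o(145, l(12)) + O(118, -24*2) = (-203 + 8*145) + (-11 + 128*118*(-24*2)) = (-203 + 1160) + (-11 + 128*118*(-48)) = 957 + (-11 - 724992) = 957 - 725003 = -724046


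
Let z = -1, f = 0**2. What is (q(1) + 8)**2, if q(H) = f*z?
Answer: 64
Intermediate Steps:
f = 0
q(H) = 0 (q(H) = 0*(-1) = 0)
(q(1) + 8)**2 = (0 + 8)**2 = 8**2 = 64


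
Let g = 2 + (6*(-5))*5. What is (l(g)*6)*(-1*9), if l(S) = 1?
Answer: -54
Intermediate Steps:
g = -148 (g = 2 - 30*5 = 2 - 150 = -148)
(l(g)*6)*(-1*9) = (1*6)*(-1*9) = 6*(-9) = -54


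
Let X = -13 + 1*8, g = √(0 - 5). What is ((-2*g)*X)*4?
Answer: 40*I*√5 ≈ 89.443*I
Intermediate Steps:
g = I*√5 (g = √(-5) = I*√5 ≈ 2.2361*I)
X = -5 (X = -13 + 8 = -5)
((-2*g)*X)*4 = (-2*I*√5*(-5))*4 = (10*I*√5)*4 = 40*I*√5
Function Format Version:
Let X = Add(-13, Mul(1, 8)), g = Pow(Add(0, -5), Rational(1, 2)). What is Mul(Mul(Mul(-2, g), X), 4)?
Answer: Mul(40, I, Pow(5, Rational(1, 2))) ≈ Mul(89.443, I)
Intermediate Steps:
g = Mul(I, Pow(5, Rational(1, 2))) (g = Pow(-5, Rational(1, 2)) = Mul(I, Pow(5, Rational(1, 2))) ≈ Mul(2.2361, I))
X = -5 (X = Add(-13, 8) = -5)
Mul(Mul(Mul(-2, g), X), 4) = Mul(Mul(Mul(-2, Mul(I, Pow(5, Rational(1, 2)))), -5), 4) = Mul(Mul(Mul(-2, I, Pow(5, Rational(1, 2))), -5), 4) = Mul(Mul(10, I, Pow(5, Rational(1, 2))), 4) = Mul(40, I, Pow(5, Rational(1, 2)))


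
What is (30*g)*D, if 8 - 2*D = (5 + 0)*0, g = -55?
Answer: -6600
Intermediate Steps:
D = 4 (D = 4 - (5 + 0)*0/2 = 4 - 5*0/2 = 4 - ½*0 = 4 + 0 = 4)
(30*g)*D = (30*(-55))*4 = -1650*4 = -6600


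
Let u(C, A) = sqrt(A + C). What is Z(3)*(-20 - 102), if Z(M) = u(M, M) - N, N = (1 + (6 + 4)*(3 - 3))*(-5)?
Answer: -610 - 122*sqrt(6) ≈ -908.84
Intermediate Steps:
N = -5 (N = (1 + 10*0)*(-5) = (1 + 0)*(-5) = 1*(-5) = -5)
Z(M) = 5 + sqrt(2)*sqrt(M) (Z(M) = sqrt(M + M) - 1*(-5) = sqrt(2*M) + 5 = sqrt(2)*sqrt(M) + 5 = 5 + sqrt(2)*sqrt(M))
Z(3)*(-20 - 102) = (5 + sqrt(2)*sqrt(3))*(-20 - 102) = (5 + sqrt(6))*(-122) = -610 - 122*sqrt(6)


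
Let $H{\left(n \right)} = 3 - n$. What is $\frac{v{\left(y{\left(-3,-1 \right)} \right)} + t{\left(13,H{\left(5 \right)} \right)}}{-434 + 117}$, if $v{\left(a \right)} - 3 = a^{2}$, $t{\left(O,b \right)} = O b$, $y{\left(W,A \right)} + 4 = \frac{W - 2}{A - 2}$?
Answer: $\frac{158}{2853} \approx 0.05538$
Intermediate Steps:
$y{\left(W,A \right)} = -4 + \frac{-2 + W}{-2 + A}$ ($y{\left(W,A \right)} = -4 + \frac{W - 2}{A - 2} = -4 + \frac{-2 + W}{-2 + A}$)
$v{\left(a \right)} = 3 + a^{2}$
$\frac{v{\left(y{\left(-3,-1 \right)} \right)} + t{\left(13,H{\left(5 \right)} \right)}}{-434 + 117} = \frac{\left(3 + \left(\frac{6 - 3 - -4}{-2 - 1}\right)^{2}\right) + 13 \left(3 - 5\right)}{-434 + 117} = \frac{\left(3 + \left(\frac{6 - 3 + 4}{-3}\right)^{2}\right) + 13 \left(3 - 5\right)}{-317} = \left(\left(3 + \left(\left(- \frac{1}{3}\right) 7\right)^{2}\right) + 13 \left(-2\right)\right) \left(- \frac{1}{317}\right) = \left(\left(3 + \left(- \frac{7}{3}\right)^{2}\right) - 26\right) \left(- \frac{1}{317}\right) = \left(\left(3 + \frac{49}{9}\right) - 26\right) \left(- \frac{1}{317}\right) = \left(\frac{76}{9} - 26\right) \left(- \frac{1}{317}\right) = \left(- \frac{158}{9}\right) \left(- \frac{1}{317}\right) = \frac{158}{2853}$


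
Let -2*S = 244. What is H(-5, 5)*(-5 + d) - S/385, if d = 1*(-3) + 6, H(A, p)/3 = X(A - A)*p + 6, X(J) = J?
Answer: -13738/385 ≈ -35.683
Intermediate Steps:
S = -122 (S = -½*244 = -122)
H(A, p) = 18 (H(A, p) = 3*((A - A)*p + 6) = 3*(0*p + 6) = 3*(0 + 6) = 3*6 = 18)
d = 3 (d = -3 + 6 = 3)
H(-5, 5)*(-5 + d) - S/385 = 18*(-5 + 3) - (-122)/385 = 18*(-2) - (-122)/385 = -36 - 1*(-122/385) = -36 + 122/385 = -13738/385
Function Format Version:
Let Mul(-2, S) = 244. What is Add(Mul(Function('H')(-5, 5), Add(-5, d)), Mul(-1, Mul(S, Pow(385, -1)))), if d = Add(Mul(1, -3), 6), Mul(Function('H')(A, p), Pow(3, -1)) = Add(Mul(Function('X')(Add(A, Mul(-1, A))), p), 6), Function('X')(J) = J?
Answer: Rational(-13738, 385) ≈ -35.683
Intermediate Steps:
S = -122 (S = Mul(Rational(-1, 2), 244) = -122)
Function('H')(A, p) = 18 (Function('H')(A, p) = Mul(3, Add(Mul(Add(A, Mul(-1, A)), p), 6)) = Mul(3, Add(Mul(0, p), 6)) = Mul(3, Add(0, 6)) = Mul(3, 6) = 18)
d = 3 (d = Add(-3, 6) = 3)
Add(Mul(Function('H')(-5, 5), Add(-5, d)), Mul(-1, Mul(S, Pow(385, -1)))) = Add(Mul(18, Add(-5, 3)), Mul(-1, Mul(-122, Pow(385, -1)))) = Add(Mul(18, -2), Mul(-1, Mul(-122, Rational(1, 385)))) = Add(-36, Mul(-1, Rational(-122, 385))) = Add(-36, Rational(122, 385)) = Rational(-13738, 385)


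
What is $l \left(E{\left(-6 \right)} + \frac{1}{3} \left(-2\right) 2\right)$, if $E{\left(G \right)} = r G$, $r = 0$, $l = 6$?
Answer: $-8$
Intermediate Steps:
$E{\left(G \right)} = 0$ ($E{\left(G \right)} = 0 G = 0$)
$l \left(E{\left(-6 \right)} + \frac{1}{3} \left(-2\right) 2\right) = 6 \left(0 + \frac{1}{3} \left(-2\right) 2\right) = 6 \left(0 - \frac{4}{3}\right) = 6 \left(- \frac{4}{3}\right) = -8$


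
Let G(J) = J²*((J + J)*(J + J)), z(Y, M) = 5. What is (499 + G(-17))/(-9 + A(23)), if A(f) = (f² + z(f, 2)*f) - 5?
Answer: 334583/630 ≈ 531.08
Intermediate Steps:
A(f) = -5 + f² + 5*f (A(f) = (f² + 5*f) - 5 = -5 + f² + 5*f)
G(J) = 4*J⁴ (G(J) = J²*((2*J)*(2*J)) = J²*(4*J²) = 4*J⁴)
(499 + G(-17))/(-9 + A(23)) = (499 + 4*(-17)⁴)/(-9 + (-5 + 23² + 5*23)) = (499 + 4*83521)/(-9 + (-5 + 529 + 115)) = (499 + 334084)/(-9 + 639) = 334583/630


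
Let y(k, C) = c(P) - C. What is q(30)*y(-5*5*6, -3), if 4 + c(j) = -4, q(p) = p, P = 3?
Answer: -150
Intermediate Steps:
c(j) = -8 (c(j) = -4 - 4 = -8)
y(k, C) = -8 - C
q(30)*y(-5*5*6, -3) = 30*(-8 - 1*(-3)) = 30*(-8 + 3) = 30*(-5) = -150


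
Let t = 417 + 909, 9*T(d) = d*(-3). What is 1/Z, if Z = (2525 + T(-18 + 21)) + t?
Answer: 1/3850 ≈ 0.00025974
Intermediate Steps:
T(d) = -d/3 (T(d) = (d*(-3))/9 = (-3*d)/9 = -d/3)
t = 1326
Z = 3850 (Z = (2525 - (-18 + 21)/3) + 1326 = (2525 - ⅓*3) + 1326 = (2525 - 1) + 1326 = 2524 + 1326 = 3850)
1/Z = 1/3850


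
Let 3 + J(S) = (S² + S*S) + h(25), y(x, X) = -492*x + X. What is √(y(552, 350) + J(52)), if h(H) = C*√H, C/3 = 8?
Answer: I*√265709 ≈ 515.47*I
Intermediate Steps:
C = 24 (C = 3*8 = 24)
y(x, X) = X - 492*x
h(H) = 24*√H
J(S) = 117 + 2*S² (J(S) = -3 + ((S² + S*S) + 24*√25) = -3 + ((S² + S²) + 24*5) = -3 + (2*S² + 120) = -3 + (120 + 2*S²) = 117 + 2*S²)
√(y(552, 350) + J(52)) = √((350 - 492*552) + (117 + 2*52²)) = √((350 - 271584) + (117 + 2*2704)) = √(-271234 + (117 + 5408)) = √(-271234 + 5525) = √(-265709) = I*√265709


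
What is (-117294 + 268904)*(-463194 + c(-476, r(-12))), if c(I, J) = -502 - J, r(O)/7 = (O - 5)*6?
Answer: -70192701020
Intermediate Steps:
r(O) = -210 + 42*O (r(O) = 7*((O - 5)*6) = 7*((-5 + O)*6) = 7*(-30 + 6*O) = -210 + 42*O)
(-117294 + 268904)*(-463194 + c(-476, r(-12))) = (-117294 + 268904)*(-463194 + (-502 - (-210 + 42*(-12)))) = 151610*(-463194 + (-502 - (-210 - 504))) = 151610*(-463194 + (-502 - 1*(-714))) = 151610*(-463194 + (-502 + 714)) = 151610*(-463194 + 212) = 151610*(-462982) = -70192701020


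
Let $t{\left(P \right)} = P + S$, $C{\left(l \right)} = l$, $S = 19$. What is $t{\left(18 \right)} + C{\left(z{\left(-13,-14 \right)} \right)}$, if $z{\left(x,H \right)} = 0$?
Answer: $37$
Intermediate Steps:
$t{\left(P \right)} = 19 + P$ ($t{\left(P \right)} = P + 19 = 19 + P$)
$t{\left(18 \right)} + C{\left(z{\left(-13,-14 \right)} \right)} = \left(19 + 18\right) + 0 = 37 + 0 = 37$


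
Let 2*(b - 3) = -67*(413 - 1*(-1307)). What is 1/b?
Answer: -1/57617 ≈ -1.7356e-5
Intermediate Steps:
b = -57617 (b = 3 + (-67*(413 - 1*(-1307)))/2 = 3 + (-67*(413 + 1307))/2 = 3 + (-67*1720)/2 = 3 + (½)*(-115240) = 3 - 57620 = -57617)
1/b = 1/(-57617) = -1/57617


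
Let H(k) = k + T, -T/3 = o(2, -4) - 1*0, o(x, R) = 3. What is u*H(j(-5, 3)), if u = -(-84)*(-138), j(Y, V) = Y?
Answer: 162288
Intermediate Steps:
u = -11592 (u = -1*11592 = -11592)
T = -9 (T = -3*(3 - 1*0) = -3*(3 + 0) = -3*3 = -9)
H(k) = -9 + k (H(k) = k - 9 = -9 + k)
u*H(j(-5, 3)) = -11592*(-9 - 5) = -11592*(-14) = 162288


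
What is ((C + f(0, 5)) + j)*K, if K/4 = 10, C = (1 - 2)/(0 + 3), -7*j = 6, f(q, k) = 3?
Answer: 1520/21 ≈ 72.381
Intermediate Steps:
j = -6/7 (j = -⅐*6 = -6/7 ≈ -0.85714)
C = -⅓ (C = -1/3 = -1*⅓ = -⅓ ≈ -0.33333)
K = 40 (K = 4*10 = 40)
((C + f(0, 5)) + j)*K = ((-⅓ + 3) - 6/7)*40 = (8/3 - 6/7)*40 = (38/21)*40 = 1520/21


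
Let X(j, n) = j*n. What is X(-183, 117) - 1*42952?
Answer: -64363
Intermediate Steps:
X(-183, 117) - 1*42952 = -183*117 - 1*42952 = -21411 - 42952 = -64363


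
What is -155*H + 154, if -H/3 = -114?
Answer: -52856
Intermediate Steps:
H = 342 (H = -3*(-114) = 342)
-155*H + 154 = -155*342 + 154 = -53010 + 154 = -52856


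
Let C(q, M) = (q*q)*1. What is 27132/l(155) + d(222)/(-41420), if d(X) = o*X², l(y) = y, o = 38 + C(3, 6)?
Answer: 7647735/64201 ≈ 119.12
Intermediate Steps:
C(q, M) = q² (C(q, M) = q²*1 = q²)
o = 47 (o = 38 + 3² = 38 + 9 = 47)
d(X) = 47*X²
27132/l(155) + d(222)/(-41420) = 27132/155 + (47*222²)/(-41420) = 27132*(1/155) + (47*49284)*(-1/41420) = 27132/155 + 2316348*(-1/41420) = 27132/155 - 579087/10355 = 7647735/64201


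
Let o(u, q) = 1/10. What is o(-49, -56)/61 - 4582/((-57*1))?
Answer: 2795077/34770 ≈ 80.388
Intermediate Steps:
o(u, q) = ⅒
o(-49, -56)/61 - 4582/((-57*1)) = (⅒)/61 - 4582/((-57*1)) = (⅒)*(1/61) - 4582/(-57) = 1/610 - 4582*(-1/57) = 1/610 + 4582/57 = 2795077/34770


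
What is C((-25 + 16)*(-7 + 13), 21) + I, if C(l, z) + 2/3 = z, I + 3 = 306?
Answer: 970/3 ≈ 323.33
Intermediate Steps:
I = 303 (I = -3 + 306 = 303)
C(l, z) = -⅔ + z
C((-25 + 16)*(-7 + 13), 21) + I = (-⅔ + 21) + 303 = 61/3 + 303 = 970/3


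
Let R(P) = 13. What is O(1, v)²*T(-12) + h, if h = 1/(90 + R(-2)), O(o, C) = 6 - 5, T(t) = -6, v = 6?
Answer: -617/103 ≈ -5.9903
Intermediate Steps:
O(o, C) = 1
h = 1/103 (h = 1/(90 + 13) = 1/103 ≈ 0.0097087)
O(1, v)²*T(-12) + h = 1²*(-6) + 1/103 = 1*(-6) + 1/103 = -6 + 1/103 = -617/103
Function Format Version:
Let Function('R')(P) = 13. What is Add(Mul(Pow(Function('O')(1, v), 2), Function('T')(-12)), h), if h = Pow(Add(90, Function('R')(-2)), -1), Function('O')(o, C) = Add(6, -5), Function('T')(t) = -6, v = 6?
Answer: Rational(-617, 103) ≈ -5.9903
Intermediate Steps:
Function('O')(o, C) = 1
h = Rational(1, 103) (h = Pow(Add(90, 13), -1) = Pow(103, -1) = Rational(1, 103) ≈ 0.0097087)
Add(Mul(Pow(Function('O')(1, v), 2), Function('T')(-12)), h) = Add(Mul(Pow(1, 2), -6), Rational(1, 103)) = Add(Mul(1, -6), Rational(1, 103)) = Add(-6, Rational(1, 103)) = Rational(-617, 103)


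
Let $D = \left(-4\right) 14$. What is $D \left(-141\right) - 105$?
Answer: $7791$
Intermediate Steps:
$D = -56$
$D \left(-141\right) - 105 = \left(-56\right) \left(-141\right) - 105 = 7896 - 105 = 7791$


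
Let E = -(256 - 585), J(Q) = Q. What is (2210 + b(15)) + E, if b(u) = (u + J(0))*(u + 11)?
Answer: 2929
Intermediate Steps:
b(u) = u*(11 + u) (b(u) = (u + 0)*(u + 11) = u*(11 + u))
E = 329 (E = -1*(-329) = 329)
(2210 + b(15)) + E = (2210 + 15*(11 + 15)) + 329 = (2210 + 15*26) + 329 = (2210 + 390) + 329 = 2600 + 329 = 2929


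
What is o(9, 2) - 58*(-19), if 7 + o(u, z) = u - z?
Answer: 1102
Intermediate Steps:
o(u, z) = -7 + u - z (o(u, z) = -7 + (u - z) = -7 + u - z)
o(9, 2) - 58*(-19) = (-7 + 9 - 1*2) - 58*(-19) = (-7 + 9 - 2) + 1102 = 0 + 1102 = 1102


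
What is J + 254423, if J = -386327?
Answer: -131904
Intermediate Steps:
J + 254423 = -386327 + 254423 = -131904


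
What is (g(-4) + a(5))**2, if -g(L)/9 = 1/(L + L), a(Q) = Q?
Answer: 2401/64 ≈ 37.516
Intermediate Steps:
g(L) = -9/(2*L) (g(L) = -9/(L + L) = -9*1/(2*L) = -9/(2*L))
(g(-4) + a(5))**2 = (-9/2/(-4) + 5)**2 = (-9/2*(-1/4) + 5)**2 = (9/8 + 5)**2 = (49/8)**2 = 2401/64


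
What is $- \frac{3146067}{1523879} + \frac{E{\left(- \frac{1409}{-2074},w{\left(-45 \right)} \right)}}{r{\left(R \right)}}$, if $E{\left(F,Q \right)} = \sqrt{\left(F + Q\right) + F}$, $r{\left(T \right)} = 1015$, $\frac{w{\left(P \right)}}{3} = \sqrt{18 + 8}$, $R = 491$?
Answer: $- \frac{3146067}{1523879} + \frac{\sqrt{1461133 + 3226107 \sqrt{26}}}{1052555} \approx -2.0605$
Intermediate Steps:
$w{\left(P \right)} = 3 \sqrt{26}$ ($w{\left(P \right)} = 3 \sqrt{18 + 8} = 3 \sqrt{26}$)
$E{\left(F,Q \right)} = \sqrt{Q + 2 F}$
$- \frac{3146067}{1523879} + \frac{E{\left(- \frac{1409}{-2074},w{\left(-45 \right)} \right)}}{r{\left(R \right)}} = - \frac{3146067}{1523879} + \frac{\sqrt{3 \sqrt{26} + 2 \left(- \frac{1409}{-2074}\right)}}{1015} = \left(-3146067\right) \frac{1}{1523879} + \sqrt{3 \sqrt{26} + 2 \left(\left(-1409\right) \left(- \frac{1}{2074}\right)\right)} \frac{1}{1015} = - \frac{3146067}{1523879} + \sqrt{3 \sqrt{26} + 2 \cdot \frac{1409}{2074}} \cdot \frac{1}{1015} = - \frac{3146067}{1523879} + \sqrt{3 \sqrt{26} + \frac{1409}{1037}} \cdot \frac{1}{1015} = - \frac{3146067}{1523879} + \sqrt{\frac{1409}{1037} + 3 \sqrt{26}} \cdot \frac{1}{1015} = - \frac{3146067}{1523879} + \frac{\sqrt{\frac{1409}{1037} + 3 \sqrt{26}}}{1015}$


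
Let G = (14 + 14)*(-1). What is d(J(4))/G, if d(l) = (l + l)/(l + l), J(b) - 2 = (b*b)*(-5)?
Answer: -1/28 ≈ -0.035714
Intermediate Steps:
J(b) = 2 - 5*b² (J(b) = 2 + (b*b)*(-5) = 2 + b²*(-5) = 2 - 5*b²)
d(l) = 1 (d(l) = (2*l)/((2*l)) = (2*l)*(1/(2*l)) = 1)
G = -28 (G = 28*(-1) = -28)
d(J(4))/G = 1/(-28) = 1*(-1/28) = -1/28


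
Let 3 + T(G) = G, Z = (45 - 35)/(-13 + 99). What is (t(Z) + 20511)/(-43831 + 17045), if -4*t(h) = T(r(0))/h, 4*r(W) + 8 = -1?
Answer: -1641783/2142880 ≈ -0.76616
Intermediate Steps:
Z = 5/43 (Z = 10/86 = 10*(1/86) = 5/43 ≈ 0.11628)
r(W) = -9/4 (r(W) = -2 + (¼)*(-1) = -2 - ¼ = -9/4)
T(G) = -3 + G
t(h) = 21/(16*h) (t(h) = -(-3 - 9/4)/(4*h) = -(-21)/(16*h) = 21/(16*h))
(t(Z) + 20511)/(-43831 + 17045) = (21/(16*(5/43)) + 20511)/(-43831 + 17045) = ((21/16)*(43/5) + 20511)/(-26786) = (903/80 + 20511)*(-1/26786) = (1641783/80)*(-1/26786) = -1641783/2142880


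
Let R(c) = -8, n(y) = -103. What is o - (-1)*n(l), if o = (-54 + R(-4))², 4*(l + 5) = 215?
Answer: 3741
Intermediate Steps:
l = 195/4 (l = -5 + (¼)*215 = -5 + 215/4 = 195/4 ≈ 48.750)
o = 3844 (o = (-54 - 8)² = (-62)² = 3844)
o - (-1)*n(l) = 3844 - (-1)*(-103) = 3844 - 1*103 = 3844 - 103 = 3741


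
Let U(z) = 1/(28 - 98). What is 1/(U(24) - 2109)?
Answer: -70/147631 ≈ -0.00047415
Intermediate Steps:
U(z) = -1/70 (U(z) = 1/(-70) = -1/70)
1/(U(24) - 2109) = 1/(-1/70 - 2109) = 1/(-147631/70) = -70/147631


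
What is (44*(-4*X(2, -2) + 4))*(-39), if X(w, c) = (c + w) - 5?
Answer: -41184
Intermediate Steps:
X(w, c) = -5 + c + w
(44*(-4*X(2, -2) + 4))*(-39) = (44*(-4*(-5 - 2 + 2) + 4))*(-39) = (44*(-4*(-5) + 4))*(-39) = (44*(20 + 4))*(-39) = (44*24)*(-39) = 1056*(-39) = -41184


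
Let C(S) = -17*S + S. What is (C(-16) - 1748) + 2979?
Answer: 1487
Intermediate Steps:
C(S) = -16*S
(C(-16) - 1748) + 2979 = (-16*(-16) - 1748) + 2979 = (256 - 1748) + 2979 = -1492 + 2979 = 1487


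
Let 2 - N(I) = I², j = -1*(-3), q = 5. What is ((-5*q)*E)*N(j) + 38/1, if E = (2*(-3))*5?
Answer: -5212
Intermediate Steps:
E = -30 (E = -6*5 = -30)
j = 3
N(I) = 2 - I²
((-5*q)*E)*N(j) + 38/1 = (-5*5*(-30))*(2 - 1*3²) + 38/1 = (-25*(-30))*(2 - 1*9) + 38*1 = 750*(2 - 9) + 38 = 750*(-7) + 38 = -5250 + 38 = -5212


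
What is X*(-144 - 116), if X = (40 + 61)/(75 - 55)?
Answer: -1313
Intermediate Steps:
X = 101/20 ≈ 5.0500
X*(-144 - 116) = 101*(-144 - 116)/20 = (101/20)*(-260) = -1313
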